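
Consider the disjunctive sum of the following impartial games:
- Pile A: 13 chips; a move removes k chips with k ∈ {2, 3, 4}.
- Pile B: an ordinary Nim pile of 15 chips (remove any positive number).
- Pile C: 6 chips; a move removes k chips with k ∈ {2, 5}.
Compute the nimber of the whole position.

14

Build the Grundy sequence for pile A with g(k) = mex{g(k−s) : s ∈ {2, 3, 4}, s ≤ k}:
k:     0  1  2  3  4  5  6  7  8  9 10 11 12 13
g(k):  0  0  1  1  2  2  0  0  1  1  2  2  0  0
So g(13) = 0.
Pile B is a plain Nim pile of size 15, so its Grundy value is 15.
For pile C, compute g(0), g(1), … with moves {2, 5}:
k:     0  1  2  3  4  5  6
g(k):  0  0  1  1  0  2  1
So g(6) = 1.
By the Sprague-Grundy theorem, the Grundy value of a sum of independent games is the XOR of the component values.
Combined value = 0 XOR 15 XOR 1 = 14.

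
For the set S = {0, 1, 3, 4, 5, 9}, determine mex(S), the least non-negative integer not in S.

The values 0, 1 are all present; 2 is the first non-negative integer missing from the set.

2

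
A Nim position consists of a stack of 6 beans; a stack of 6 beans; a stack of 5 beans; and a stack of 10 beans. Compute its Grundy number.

15

Nim-sum: 6 ⊕ 6 ⊕ 5 ⊕ 10 = 15.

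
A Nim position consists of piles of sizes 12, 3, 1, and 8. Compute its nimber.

Compute the nim-sum pairwise:
12 ⊕ 3 = 15
15 ⊕ 1 = 14
14 ⊕ 8 = 6

6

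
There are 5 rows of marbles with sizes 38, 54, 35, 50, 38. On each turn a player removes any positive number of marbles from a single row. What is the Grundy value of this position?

39

Bitwise XOR of the heap sizes:
  100110  (38)
  110110  (54)
  100011  (35)
  110010  (50)
  100110  (38)
  ------
  100111  (39)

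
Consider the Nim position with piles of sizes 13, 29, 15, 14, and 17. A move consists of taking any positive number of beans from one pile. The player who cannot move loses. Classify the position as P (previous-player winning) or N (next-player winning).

P-position

In binary:
  01101  (13)
  11101  (29)
  01111  (15)
  01110  (14)
  10001  (17)
  -----
  00000  (0)
The nim-sum is 0, so this is a P-position: the player to move is in a losing position under optimal play.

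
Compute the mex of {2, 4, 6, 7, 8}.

0

0 is not in the set, so the mex is 0.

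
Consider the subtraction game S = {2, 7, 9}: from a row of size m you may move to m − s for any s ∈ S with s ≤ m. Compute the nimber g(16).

0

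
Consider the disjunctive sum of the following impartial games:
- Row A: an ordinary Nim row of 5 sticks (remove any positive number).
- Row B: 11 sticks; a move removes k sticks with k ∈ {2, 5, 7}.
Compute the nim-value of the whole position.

Row A is a plain Nim row of size 5, so its Grundy value is 5.
Grundy values for row B (subtraction set {2, 5, 7}):
k:     0  1  2  3  4  5  6  7  8  9 10 11
g(k):  0  0  1  1  0  2  1  3  2  2  0  3
So g(11) = 3.
By the Sprague-Grundy theorem, the Grundy value of a sum of independent games is the XOR of the component values.
Combined value = 5 XOR 3 = 6.

6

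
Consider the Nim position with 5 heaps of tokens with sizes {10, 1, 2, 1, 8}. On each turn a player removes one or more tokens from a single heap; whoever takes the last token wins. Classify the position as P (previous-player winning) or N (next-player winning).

P-position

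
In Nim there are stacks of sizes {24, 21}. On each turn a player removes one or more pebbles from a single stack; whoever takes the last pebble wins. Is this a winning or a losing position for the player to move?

Compute the nim-sum pairwise:
24 ⊕ 21 = 13
The nim-sum is 13 ≠ 0, so this is an N-position: the player to move can win.

Winning position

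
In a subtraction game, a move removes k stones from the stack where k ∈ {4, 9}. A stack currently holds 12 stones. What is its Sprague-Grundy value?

Compute g(0), g(1), … for moves {4, 9}:
k:     0  1  2  3  4  5  6  7  8  9 10 11 12
g(k):  0  0  0  0  1  1  1  1  0  2  2  2  1
So g(12) = 1.

1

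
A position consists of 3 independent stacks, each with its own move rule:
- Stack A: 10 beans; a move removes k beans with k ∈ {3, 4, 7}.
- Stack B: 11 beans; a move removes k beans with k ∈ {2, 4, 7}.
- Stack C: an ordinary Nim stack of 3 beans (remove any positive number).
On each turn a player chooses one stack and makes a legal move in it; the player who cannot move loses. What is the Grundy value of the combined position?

Grundy values for stack A (subtraction set {3, 4, 7}):
k:     0  1  2  3  4  5  6  7  8  9 10
g(k):  0  0  0  1  1  1  2  2  2  3  0
So g(10) = 0.
Build the Grundy sequence for stack B with g(k) = mex{g(k−s) : s ∈ {2, 4, 7}, s ≤ k}:
g(0) = mex{} = 0
g(1) = mex{} = 0
g(2) = mex{0} = 1
g(3) = mex{0} = 1
g(4) = mex{0,1} = 2
g(5) = mex{0,1} = 2
g(6) = mex{1,2} = 0
g(7) = mex{0,1,2} = 3
g(8) = mex{0,2} = 1
g(9) = mex{1,2,3} = 0
g(10) = mex{0,1} = 2
g(11) = mex{0,2,3} = 1
So g(11) = 1.
Stack C is a plain Nim stack of size 3, so its Grundy value is 3.
The value of a disjunctive sum is the nim-sum of the parts.
Combined value = 0 XOR 1 XOR 3 = 2.

2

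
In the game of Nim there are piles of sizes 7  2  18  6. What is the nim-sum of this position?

17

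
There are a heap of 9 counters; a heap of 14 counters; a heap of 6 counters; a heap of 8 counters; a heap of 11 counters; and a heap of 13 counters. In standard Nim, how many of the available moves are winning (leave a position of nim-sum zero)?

Compute the nim-sum pairwise:
9 ⊕ 14 = 7
7 ⊕ 6 = 1
1 ⊕ 8 = 9
9 ⊕ 11 = 2
2 ⊕ 13 = 15
The overall nim-sum is X = 15. A heap of size p has a winning move iff p XOR X < p (reduce it to p XOR X).
  9: 9 XOR 15 = 6 < 9 — winning move (to 6).
  14: 14 XOR 15 = 1 < 14 — winning move (to 1).
  6: 6 XOR 15 = 9 ≥ 6 — no move.
  8: 8 XOR 15 = 7 < 8 — winning move (to 7).
  11: 11 XOR 15 = 4 < 11 — winning move (to 4).
  13: 13 XOR 15 = 2 < 13 — winning move (to 2).
That gives 5 winning moves.

5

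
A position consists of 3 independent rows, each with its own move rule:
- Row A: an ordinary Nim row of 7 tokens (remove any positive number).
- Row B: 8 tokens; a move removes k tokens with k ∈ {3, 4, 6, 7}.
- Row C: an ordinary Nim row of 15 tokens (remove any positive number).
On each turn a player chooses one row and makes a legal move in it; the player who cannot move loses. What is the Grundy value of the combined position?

10

Row A is a plain Nim row of size 7, so its Grundy value is 7.
For row B, compute g(0), g(1), … with moves {3, 4, 6, 7}:
g(0) = mex{} = 0
g(1) = mex{} = 0
g(2) = mex{} = 0
g(3) = mex{0} = 1
g(4) = mex{0} = 1
g(5) = mex{0} = 1
g(6) = mex{0,1} = 2
g(7) = mex{0,1} = 2
g(8) = mex{0,1} = 2
So g(8) = 2.
Row C is a plain Nim row of size 15, so its Grundy value is 15.
By the Sprague-Grundy theorem, the Grundy value of a sum of independent games is the XOR of the component values.
Combined value = 7 XOR 2 XOR 15 = 10.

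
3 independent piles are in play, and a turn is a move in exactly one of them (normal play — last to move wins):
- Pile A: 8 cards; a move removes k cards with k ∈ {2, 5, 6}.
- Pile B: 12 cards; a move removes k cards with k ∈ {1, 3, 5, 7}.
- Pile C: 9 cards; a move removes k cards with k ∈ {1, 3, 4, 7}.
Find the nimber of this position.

Grundy values for pile A (subtraction set {2, 5, 6}):
k:     0  1  2  3  4  5  6  7  8
g(k):  0  0  1  1  0  2  1  3  0
So g(8) = 0.
Build the Grundy sequence for pile B with g(k) = mex{g(k−s) : s ∈ {1, 3, 5, 7}, s ≤ k}:
g(0) = mex{} = 0
g(1) = mex{0} = 1
g(2) = mex{1} = 0
g(3) = mex{0} = 1
g(4) = mex{1} = 0
g(5) = mex{0} = 1
g(6) = mex{1} = 0
g(7) = mex{0} = 1
g(8) = mex{1} = 0
g(9) = mex{0} = 1
g(10) = mex{1} = 0
g(11) = mex{0} = 1
g(12) = mex{1} = 0
So g(12) = 0.
For pile C, compute g(0), g(1), … with moves {1, 3, 4, 7}:
g(0) = mex{} = 0
g(1) = mex{0} = 1
g(2) = mex{1} = 0
g(3) = mex{0} = 1
g(4) = mex{0,1} = 2
g(5) = mex{0,1,2} = 3
g(6) = mex{0,1,3} = 2
g(7) = mex{0,1,2} = 3
g(8) = mex{1,2,3} = 0
g(9) = mex{0,2,3} = 1
So g(9) = 1.
By the Sprague-Grundy theorem, the Grundy value of a sum of independent games is the XOR of the component values.
Combined value = 0 XOR 0 XOR 1 = 1.

1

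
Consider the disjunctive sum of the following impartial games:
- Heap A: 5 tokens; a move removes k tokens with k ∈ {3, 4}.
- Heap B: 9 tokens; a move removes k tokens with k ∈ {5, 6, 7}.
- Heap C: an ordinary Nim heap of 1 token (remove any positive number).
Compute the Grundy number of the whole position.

Grundy values for heap A (subtraction set {3, 4}):
k:     0  1  2  3  4  5
g(k):  0  0  0  1  1  1
So g(5) = 1.
For heap B, compute g(0), g(1), … with moves {5, 6, 7}:
k:     0  1  2  3  4  5  6  7  8  9
g(k):  0  0  0  0  0  1  1  1  1  1
So g(9) = 1.
Heap C is a plain Nim heap of size 1, so its Grundy value is 1.
The value of a disjunctive sum is the nim-sum of the parts.
Combined value = 1 ⊕ 1 ⊕ 1 = 1.

1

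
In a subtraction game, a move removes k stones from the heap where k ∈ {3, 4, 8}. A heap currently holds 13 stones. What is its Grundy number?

Build the Grundy sequence with g(k) = mex{g(k−s) : s ∈ {3, 4, 8}, s ≤ k}:
g(0) = mex{} = 0
g(1) = mex{} = 0
g(2) = mex{} = 0
g(3) = mex{0} = 1
g(4) = mex{0} = 1
g(5) = mex{0} = 1
g(6) = mex{0,1} = 2
g(7) = mex{1} = 0
g(8) = mex{0,1} = 2
g(9) = mex{0,1,2} = 3
g(10) = mex{0,2} = 1
g(11) = mex{0,1,2} = 3
g(12) = mex{1,2,3} = 0
g(13) = mex{1,3} = 0
So g(13) = 0.

0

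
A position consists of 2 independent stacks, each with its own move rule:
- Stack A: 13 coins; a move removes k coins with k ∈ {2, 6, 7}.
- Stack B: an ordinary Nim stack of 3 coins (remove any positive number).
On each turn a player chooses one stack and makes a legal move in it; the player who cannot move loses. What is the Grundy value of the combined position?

Build the Grundy sequence for stack A with g(k) = mex{g(k−s) : s ∈ {2, 6, 7}, s ≤ k}:
k:     0  1  2  3  4  5  6  7  8  9 10 11 12 13
g(k):  0  0  1  1  0  0  1  1  2  0  3  1  2  0
So g(13) = 0.
Stack B is a plain Nim stack of size 3, so its Grundy value is 3.
The value of a disjunctive sum is the nim-sum of the parts.
Combined value = 0 XOR 3 = 3.

3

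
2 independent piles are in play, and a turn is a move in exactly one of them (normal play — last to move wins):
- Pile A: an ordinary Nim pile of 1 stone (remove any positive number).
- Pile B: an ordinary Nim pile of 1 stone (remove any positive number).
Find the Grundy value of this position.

0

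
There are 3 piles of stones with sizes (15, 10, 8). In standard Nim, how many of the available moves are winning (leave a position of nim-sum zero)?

3

Bitwise XOR of the heap sizes:
  1111  (15)
  1010  (10)
  1000  (8)
  ----
  1101  (13)
The overall nim-sum is X = 13. A pile of size p has a winning move iff p XOR X < p (reduce it to p XOR X).
  15: 15 XOR 13 = 2 < 15 — winning move (to 2).
  10: 10 XOR 13 = 7 < 10 — winning move (to 7).
  8: 8 XOR 13 = 5 < 8 — winning move (to 5).
That gives 3 winning moves.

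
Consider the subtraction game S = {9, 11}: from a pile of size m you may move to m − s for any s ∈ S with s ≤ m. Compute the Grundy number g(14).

1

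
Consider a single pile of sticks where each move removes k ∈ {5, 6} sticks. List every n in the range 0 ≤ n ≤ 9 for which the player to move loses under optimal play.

0, 1, 2, 3, 4

Build the Grundy sequence with g(k) = mex{g(k−s) : s ∈ {5, 6}, s ≤ k}:
g(0) = mex{} = 0
g(1) = mex{} = 0
g(2) = mex{} = 0
g(3) = mex{} = 0
g(4) = mex{} = 0
g(5) = mex{0} = 1
g(6) = mex{0} = 1
g(7) = mex{0} = 1
g(8) = mex{0} = 1
g(9) = mex{0} = 1
The P-positions (g = 0) in 0..9 are 0, 1, 2, 3, 4.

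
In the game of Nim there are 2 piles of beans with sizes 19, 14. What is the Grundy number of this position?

29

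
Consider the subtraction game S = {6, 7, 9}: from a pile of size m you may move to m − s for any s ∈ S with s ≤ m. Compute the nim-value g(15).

0

Grundy values for subtraction set {6, 7, 9}:
k:     0  1  2  3  4  5  6  7  8  9 10 11 12 13 14 15
g(k):  0  0  0  0  0  0  1  1  1  1  1  1  2  2  2  0
So g(15) = 0.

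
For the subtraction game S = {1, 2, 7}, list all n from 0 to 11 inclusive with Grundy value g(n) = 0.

0, 3, 6, 9

Grundy values for subtraction set {1, 2, 7}:
g(0) = mex{} = 0
g(1) = mex{0} = 1
g(2) = mex{0,1} = 2
g(3) = mex{1,2} = 0
g(4) = mex{0,2} = 1
g(5) = mex{0,1} = 2
g(6) = mex{1,2} = 0
g(7) = mex{0,2} = 1
g(8) = mex{0,1} = 2
g(9) = mex{1,2} = 0
g(10) = mex{0,2} = 1
g(11) = mex{0,1} = 2
The P-positions (g = 0) in 0..11 are 0, 3, 6, 9.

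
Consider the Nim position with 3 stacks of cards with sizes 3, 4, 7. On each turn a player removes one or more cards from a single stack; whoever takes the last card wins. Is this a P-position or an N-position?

P-position

Write each in binary and XOR column by column:
  011  (3)
  100  (4)
  111  (7)
  ---
  000  (0)
The nim-sum is 0, so this is a P-position: the player to move is in a losing position under optimal play.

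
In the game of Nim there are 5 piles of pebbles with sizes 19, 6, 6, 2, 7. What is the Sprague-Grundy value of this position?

22

Nim-sum: 19 ^ 6 ^ 6 ^ 2 ^ 7 = 22.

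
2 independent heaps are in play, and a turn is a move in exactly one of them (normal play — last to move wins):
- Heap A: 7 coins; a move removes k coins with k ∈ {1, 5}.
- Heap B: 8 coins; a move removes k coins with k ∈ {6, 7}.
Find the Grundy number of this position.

For heap A, compute g(0), g(1), … with moves {1, 5}:
g(0) = mex{} = 0
g(1) = mex{0} = 1
g(2) = mex{1} = 0
g(3) = mex{0} = 1
g(4) = mex{1} = 0
g(5) = mex{0} = 1
g(6) = mex{1} = 0
g(7) = mex{0} = 1
So g(7) = 1.
Build the Grundy sequence for heap B with g(k) = mex{g(k−s) : s ∈ {6, 7}, s ≤ k}:
k:     0  1  2  3  4  5  6  7  8
g(k):  0  0  0  0  0  0  1  1  1
So g(8) = 1.
The value of a disjunctive sum is the nim-sum of the parts.
Combined value = 1 XOR 1 = 0.

0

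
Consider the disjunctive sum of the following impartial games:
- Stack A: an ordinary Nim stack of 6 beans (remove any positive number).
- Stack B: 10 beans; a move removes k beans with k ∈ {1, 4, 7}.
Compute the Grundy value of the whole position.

Stack A is a plain Nim stack of size 6, so its Grundy value is 6.
For stack B, compute g(0), g(1), … with moves {1, 4, 7}:
k:     0  1  2  3  4  5  6  7  8  9 10
g(k):  0  1  0  1  2  0  1  2  0  1  0
So g(10) = 0.
The value of a disjunctive sum is the nim-sum of the parts.
Combined value = 6 XOR 0 = 6.

6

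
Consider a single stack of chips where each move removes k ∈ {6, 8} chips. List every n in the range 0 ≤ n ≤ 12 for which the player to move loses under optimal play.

Compute g(0), g(1), … for moves {6, 8}:
k:     0  1  2  3  4  5  6  7  8  9 10 11 12
g(k):  0  0  0  0  0  0  1  1  1  1  1  1  2
The P-positions (g = 0) in 0..12 are 0, 1, 2, 3, 4, 5.

0, 1, 2, 3, 4, 5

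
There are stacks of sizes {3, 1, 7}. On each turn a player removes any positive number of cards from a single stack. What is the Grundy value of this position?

5

Write each in binary and XOR column by column:
  011  (3)
  001  (1)
  111  (7)
  ---
  101  (5)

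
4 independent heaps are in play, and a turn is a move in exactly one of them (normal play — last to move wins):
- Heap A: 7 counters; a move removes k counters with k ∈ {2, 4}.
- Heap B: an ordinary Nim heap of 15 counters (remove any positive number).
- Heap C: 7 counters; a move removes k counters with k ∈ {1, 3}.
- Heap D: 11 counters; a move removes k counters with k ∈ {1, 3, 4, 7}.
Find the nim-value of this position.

Grundy values for heap A (subtraction set {2, 4}):
k:     0  1  2  3  4  5  6  7
g(k):  0  0  1  1  2  2  0  0
So g(7) = 0.
Heap B is a plain Nim heap of size 15, so its Grundy value is 15.
Grundy values for heap C (subtraction set {1, 3}):
k:     0  1  2  3  4  5  6  7
g(k):  0  1  0  1  0  1  0  1
So g(7) = 1.
Grundy values for heap D (subtraction set {1, 3, 4, 7}):
g(0) = mex{} = 0
g(1) = mex{0} = 1
g(2) = mex{1} = 0
g(3) = mex{0} = 1
g(4) = mex{0,1} = 2
g(5) = mex{0,1,2} = 3
g(6) = mex{0,1,3} = 2
g(7) = mex{0,1,2} = 3
g(8) = mex{1,2,3} = 0
g(9) = mex{0,2,3} = 1
g(10) = mex{1,2,3} = 0
g(11) = mex{0,2,3} = 1
So g(11) = 1.
By the Sprague-Grundy theorem, the Grundy value of a sum of independent games is the XOR of the component values.
Combined value = 0 ⊕ 15 ⊕ 1 ⊕ 1 = 15.

15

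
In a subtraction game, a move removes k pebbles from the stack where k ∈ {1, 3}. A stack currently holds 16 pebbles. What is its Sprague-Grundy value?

0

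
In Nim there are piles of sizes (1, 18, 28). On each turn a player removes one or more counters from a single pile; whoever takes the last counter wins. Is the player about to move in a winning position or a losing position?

Winning position

Nim-sum: 1 XOR 18 XOR 28 = 15.
The nim-sum is 15 ≠ 0, so this is an N-position: the player to move can win.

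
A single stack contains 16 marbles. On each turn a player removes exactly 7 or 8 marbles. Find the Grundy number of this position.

Compute g(0), g(1), … for moves {7, 8}:
k:     0  1  2  3  4  5  6  7  8  9 10 11 12 13 14 15 16
g(k):  0  0  0  0  0  0  0  1  1  1  1  1  1  1  2  0  0
So g(16) = 0.

0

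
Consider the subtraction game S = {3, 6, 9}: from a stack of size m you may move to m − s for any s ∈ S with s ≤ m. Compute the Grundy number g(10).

3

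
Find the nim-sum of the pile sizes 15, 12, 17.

18

In binary:
  01111  (15)
  01100  (12)
  10001  (17)
  -----
  10010  (18)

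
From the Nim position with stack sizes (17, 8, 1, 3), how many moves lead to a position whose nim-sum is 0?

1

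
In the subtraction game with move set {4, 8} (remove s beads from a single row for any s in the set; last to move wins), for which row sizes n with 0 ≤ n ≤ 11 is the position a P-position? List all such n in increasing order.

0, 1, 2, 3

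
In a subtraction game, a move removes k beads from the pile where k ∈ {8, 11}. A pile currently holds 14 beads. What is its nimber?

1

Compute g(0), g(1), … for moves {8, 11}:
g(0) = mex{} = 0
g(1) = mex{} = 0
g(2) = mex{} = 0
g(3) = mex{} = 0
g(4) = mex{} = 0
g(5) = mex{} = 0
g(6) = mex{} = 0
g(7) = mex{} = 0
g(8) = mex{0} = 1
g(9) = mex{0} = 1
g(10) = mex{0} = 1
g(11) = mex{0} = 1
g(12) = mex{0} = 1
g(13) = mex{0} = 1
g(14) = mex{0} = 1
So g(14) = 1.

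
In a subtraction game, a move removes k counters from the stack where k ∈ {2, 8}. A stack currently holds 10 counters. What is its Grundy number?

0

Build the Grundy sequence with g(k) = mex{g(k−s) : s ∈ {2, 8}, s ≤ k}:
k:     0  1  2  3  4  5  6  7  8  9 10
g(k):  0  0  1  1  0  0  1  1  2  2  0
So g(10) = 0.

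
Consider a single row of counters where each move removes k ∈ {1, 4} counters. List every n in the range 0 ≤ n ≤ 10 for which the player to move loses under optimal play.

Compute g(0), g(1), … for moves {1, 4}:
k:     0  1  2  3  4  5  6  7  8  9 10
g(k):  0  1  0  1  2  0  1  0  1  2  0
The P-positions (g = 0) in 0..10 are 0, 2, 5, 7, 10.

0, 2, 5, 7, 10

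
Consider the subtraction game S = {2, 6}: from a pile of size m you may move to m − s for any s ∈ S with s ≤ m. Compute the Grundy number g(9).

0

Compute g(0), g(1), … for moves {2, 6}:
k:     0  1  2  3  4  5  6  7  8  9
g(k):  0  0  1  1  0  0  1  1  0  0
So g(9) = 0.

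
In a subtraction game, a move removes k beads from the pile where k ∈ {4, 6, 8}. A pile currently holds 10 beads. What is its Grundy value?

2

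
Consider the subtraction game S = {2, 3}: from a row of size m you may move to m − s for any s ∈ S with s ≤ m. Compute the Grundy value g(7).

1

Compute g(0), g(1), … for moves {2, 3}:
g(0) = mex{} = 0
g(1) = mex{} = 0
g(2) = mex{0} = 1
g(3) = mex{0} = 1
g(4) = mex{0,1} = 2
g(5) = mex{1} = 0
g(6) = mex{1,2} = 0
g(7) = mex{0,2} = 1
So g(7) = 1.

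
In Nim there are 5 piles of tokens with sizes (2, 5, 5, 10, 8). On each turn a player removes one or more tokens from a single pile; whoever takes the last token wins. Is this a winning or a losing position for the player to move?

Nim-sum: 2 ^ 5 ^ 5 ^ 10 ^ 8 = 0.
The nim-sum is 0, so this is a P-position: the player to move is in a losing position under optimal play.

Losing position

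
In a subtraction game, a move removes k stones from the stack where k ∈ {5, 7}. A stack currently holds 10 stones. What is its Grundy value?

Compute g(0), g(1), … for moves {5, 7}:
g(0) = mex{} = 0
g(1) = mex{} = 0
g(2) = mex{} = 0
g(3) = mex{} = 0
g(4) = mex{} = 0
g(5) = mex{0} = 1
g(6) = mex{0} = 1
g(7) = mex{0} = 1
g(8) = mex{0} = 1
g(9) = mex{0} = 1
g(10) = mex{0,1} = 2
So g(10) = 2.

2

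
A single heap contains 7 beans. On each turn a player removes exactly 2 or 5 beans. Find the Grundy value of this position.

0

Build the Grundy sequence with g(k) = mex{g(k−s) : s ∈ {2, 5}, s ≤ k}:
k:     0  1  2  3  4  5  6  7
g(k):  0  0  1  1  0  2  1  0
So g(7) = 0.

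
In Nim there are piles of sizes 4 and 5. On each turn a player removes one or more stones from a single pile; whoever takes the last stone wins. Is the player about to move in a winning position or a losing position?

Winning position

Compute the nim-sum pairwise:
4 ⊕ 5 = 1
The nim-sum is 1 ≠ 0, so this is an N-position: the player to move can win.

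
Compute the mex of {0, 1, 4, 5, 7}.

The values 0, 1 are all present; 2 is the first non-negative integer missing from the set.

2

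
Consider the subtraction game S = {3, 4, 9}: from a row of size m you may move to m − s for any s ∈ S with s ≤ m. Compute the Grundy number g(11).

1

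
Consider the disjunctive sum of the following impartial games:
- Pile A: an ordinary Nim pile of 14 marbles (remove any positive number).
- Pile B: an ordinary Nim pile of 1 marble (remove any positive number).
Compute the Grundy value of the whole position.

15

Pile A is a plain Nim pile of size 14, so its Grundy value is 14.
Pile B is a plain Nim pile of size 1, so its Grundy value is 1.
The value of a disjunctive sum is the nim-sum of the parts.
Combined value = 14 XOR 1 = 15.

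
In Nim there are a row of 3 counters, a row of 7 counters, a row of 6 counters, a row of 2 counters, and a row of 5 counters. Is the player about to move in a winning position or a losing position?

Winning position

Bitwise XOR of the heap sizes:
  011  (3)
  111  (7)
  110  (6)
  010  (2)
  101  (5)
  ---
  101  (5)
The nim-sum is 5 ≠ 0, so this is an N-position: the player to move can win.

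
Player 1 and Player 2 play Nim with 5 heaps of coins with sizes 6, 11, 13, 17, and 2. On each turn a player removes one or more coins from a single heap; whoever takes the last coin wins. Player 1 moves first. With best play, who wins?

Nim-sum: 6 ^ 11 ^ 13 ^ 17 ^ 2 = 19.
The nim-sum is 19 ≠ 0, so this is an N-position: the player to move can win; Player 1 has a winning move.

Player 1 wins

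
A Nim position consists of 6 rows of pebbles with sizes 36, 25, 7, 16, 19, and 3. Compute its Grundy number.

58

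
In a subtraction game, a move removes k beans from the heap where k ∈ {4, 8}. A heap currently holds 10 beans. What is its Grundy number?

Build the Grundy sequence with g(k) = mex{g(k−s) : s ∈ {4, 8}, s ≤ k}:
k:     0  1  2  3  4  5  6  7  8  9 10
g(k):  0  0  0  0  1  1  1  1  2  2  2
So g(10) = 2.

2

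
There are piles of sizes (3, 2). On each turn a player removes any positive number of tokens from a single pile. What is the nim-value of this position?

Write each in binary and XOR column by column:
  11  (3)
  10  (2)
  --
  01  (1)

1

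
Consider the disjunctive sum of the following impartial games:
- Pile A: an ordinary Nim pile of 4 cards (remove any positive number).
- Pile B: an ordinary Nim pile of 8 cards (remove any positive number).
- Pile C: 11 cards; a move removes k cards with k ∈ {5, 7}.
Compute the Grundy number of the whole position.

14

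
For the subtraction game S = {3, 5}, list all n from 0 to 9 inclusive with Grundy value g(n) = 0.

0, 1, 2, 8, 9

Compute g(0), g(1), … for moves {3, 5}:
g(0) = mex{} = 0
g(1) = mex{} = 0
g(2) = mex{} = 0
g(3) = mex{0} = 1
g(4) = mex{0} = 1
g(5) = mex{0} = 1
g(6) = mex{0,1} = 2
g(7) = mex{0,1} = 2
g(8) = mex{1} = 0
g(9) = mex{1,2} = 0
The P-positions (g = 0) in 0..9 are 0, 1, 2, 8, 9.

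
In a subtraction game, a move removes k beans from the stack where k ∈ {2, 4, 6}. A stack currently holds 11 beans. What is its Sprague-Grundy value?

1

Build the Grundy sequence with g(k) = mex{g(k−s) : s ∈ {2, 4, 6}, s ≤ k}:
k:     0  1  2  3  4  5  6  7  8  9 10 11
g(k):  0  0  1  1  2  2  3  3  0  0  1  1
So g(11) = 1.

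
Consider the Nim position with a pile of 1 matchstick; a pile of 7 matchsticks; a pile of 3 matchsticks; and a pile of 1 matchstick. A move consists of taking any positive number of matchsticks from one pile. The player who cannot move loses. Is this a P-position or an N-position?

N-position

Bitwise XOR of the heap sizes:
  001  (1)
  111  (7)
  011  (3)
  001  (1)
  ---
  100  (4)
The nim-sum is 4 ≠ 0, so this is an N-position: the player to move can win.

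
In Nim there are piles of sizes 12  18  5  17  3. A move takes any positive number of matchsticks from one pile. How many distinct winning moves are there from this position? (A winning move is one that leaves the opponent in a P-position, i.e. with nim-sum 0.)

1

Bitwise XOR of the heap sizes:
  01100  (12)
  10010  (18)
  00101  (5)
  10001  (17)
  00011  (3)
  -----
  01001  (9)
The overall nim-sum is X = 9. A pile of size p has a winning move iff p XOR X < p (reduce it to p XOR X).
  12: 12 XOR 9 = 5 < 12 — winning move (to 5).
  18: 18 XOR 9 = 27 ≥ 18 — no move.
  5: 5 XOR 9 = 12 ≥ 5 — no move.
  17: 17 XOR 9 = 24 ≥ 17 — no move.
  3: 3 XOR 9 = 10 ≥ 3 — no move.
That gives 1 winning move.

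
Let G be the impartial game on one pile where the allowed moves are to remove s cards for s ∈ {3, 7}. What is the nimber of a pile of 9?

1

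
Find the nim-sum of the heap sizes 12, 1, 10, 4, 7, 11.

15

Compute the nim-sum pairwise:
12 ^ 1 = 13
13 ^ 10 = 7
7 ^ 4 = 3
3 ^ 7 = 4
4 ^ 11 = 15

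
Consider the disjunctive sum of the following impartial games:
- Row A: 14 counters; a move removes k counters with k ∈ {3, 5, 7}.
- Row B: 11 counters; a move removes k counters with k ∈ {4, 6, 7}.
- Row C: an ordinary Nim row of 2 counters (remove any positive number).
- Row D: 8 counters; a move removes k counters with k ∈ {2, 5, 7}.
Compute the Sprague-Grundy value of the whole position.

1

For row A, compute g(0), g(1), … with moves {3, 5, 7}:
g(0) = mex{} = 0
g(1) = mex{} = 0
g(2) = mex{} = 0
g(3) = mex{0} = 1
g(4) = mex{0} = 1
g(5) = mex{0} = 1
g(6) = mex{0,1} = 2
g(7) = mex{0,1} = 2
g(8) = mex{0,1} = 2
g(9) = mex{0,1,2} = 3
g(10) = mex{1,2} = 0
g(11) = mex{1,2} = 0
g(12) = mex{1,2,3} = 0
g(13) = mex{0,2} = 1
g(14) = mex{0,2,3} = 1
So g(14) = 1.
Build the Grundy sequence for row B with g(k) = mex{g(k−s) : s ∈ {4, 6, 7}, s ≤ k}:
g(0) = mex{} = 0
g(1) = mex{} = 0
g(2) = mex{} = 0
g(3) = mex{} = 0
g(4) = mex{0} = 1
g(5) = mex{0} = 1
g(6) = mex{0} = 1
g(7) = mex{0} = 1
g(8) = mex{0,1} = 2
g(9) = mex{0,1} = 2
g(10) = mex{0,1} = 2
g(11) = mex{1} = 0
So g(11) = 0.
Row C is a plain Nim row of size 2, so its Grundy value is 2.
For row D, compute g(0), g(1), … with moves {2, 5, 7}:
g(0) = mex{} = 0
g(1) = mex{} = 0
g(2) = mex{0} = 1
g(3) = mex{0} = 1
g(4) = mex{1} = 0
g(5) = mex{0,1} = 2
g(6) = mex{0} = 1
g(7) = mex{0,1,2} = 3
g(8) = mex{0,1} = 2
So g(8) = 2.
By the Sprague-Grundy theorem, the Grundy value of a sum of independent games is the XOR of the component values.
Combined value = 1 ⊕ 0 ⊕ 2 ⊕ 2 = 1.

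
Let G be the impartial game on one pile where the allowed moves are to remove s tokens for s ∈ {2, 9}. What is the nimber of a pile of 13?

1

Grundy values for subtraction set {2, 9}:
g(0) = mex{} = 0
g(1) = mex{} = 0
g(2) = mex{0} = 1
g(3) = mex{0} = 1
g(4) = mex{1} = 0
g(5) = mex{1} = 0
g(6) = mex{0} = 1
g(7) = mex{0} = 1
g(8) = mex{1} = 0
g(9) = mex{0,1} = 2
g(10) = mex{0} = 1
g(11) = mex{1,2} = 0
g(12) = mex{1} = 0
g(13) = mex{0} = 1
So g(13) = 1.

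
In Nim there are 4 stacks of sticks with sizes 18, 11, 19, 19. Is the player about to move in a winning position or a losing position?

Nim-sum: 18 ⊕ 11 ⊕ 19 ⊕ 19 = 25.
The nim-sum is 25 ≠ 0, so this is an N-position: the player to move can win.

Winning position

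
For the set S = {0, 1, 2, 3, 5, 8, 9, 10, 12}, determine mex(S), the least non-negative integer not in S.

The values 0, 1, 2, 3 are all present; 4 is the first non-negative integer missing from the set.

4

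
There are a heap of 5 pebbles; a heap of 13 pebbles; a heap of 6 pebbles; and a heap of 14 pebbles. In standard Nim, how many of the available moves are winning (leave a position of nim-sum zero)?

0

Compute the nim-sum pairwise:
5 XOR 13 = 8
8 XOR 6 = 14
14 XOR 14 = 0
The nim-sum is already 0, so every move leaves a nonzero nim-sum — there are no winning moves.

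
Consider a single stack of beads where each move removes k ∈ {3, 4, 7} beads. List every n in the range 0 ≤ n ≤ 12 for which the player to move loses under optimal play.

0, 1, 2, 10, 11, 12

Compute g(0), g(1), … for moves {3, 4, 7}:
k:     0  1  2  3  4  5  6  7  8  9 10 11 12
g(k):  0  0  0  1  1  1  2  2  2  3  0  0  0
The P-positions (g = 0) in 0..12 are 0, 1, 2, 10, 11, 12.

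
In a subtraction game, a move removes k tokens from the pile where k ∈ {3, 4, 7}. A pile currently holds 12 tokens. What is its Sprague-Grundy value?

0

Build the Grundy sequence with g(k) = mex{g(k−s) : s ∈ {3, 4, 7}, s ≤ k}:
k:     0  1  2  3  4  5  6  7  8  9 10 11 12
g(k):  0  0  0  1  1  1  2  2  2  3  0  0  0
So g(12) = 0.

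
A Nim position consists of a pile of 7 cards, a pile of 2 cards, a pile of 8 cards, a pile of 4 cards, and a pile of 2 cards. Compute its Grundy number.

11

Bitwise XOR of the heap sizes:
  0111  (7)
  0010  (2)
  1000  (8)
  0100  (4)
  0010  (2)
  ----
  1011  (11)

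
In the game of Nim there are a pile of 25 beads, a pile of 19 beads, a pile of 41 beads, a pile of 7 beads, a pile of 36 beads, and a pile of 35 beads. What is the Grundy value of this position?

35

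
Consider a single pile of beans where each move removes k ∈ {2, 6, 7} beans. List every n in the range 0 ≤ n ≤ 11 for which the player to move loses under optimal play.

Build the Grundy sequence with g(k) = mex{g(k−s) : s ∈ {2, 6, 7}, s ≤ k}:
k:     0  1  2  3  4  5  6  7  8  9 10 11
g(k):  0  0  1  1  0  0  1  1  2  0  3  1
The P-positions (g = 0) in 0..11 are 0, 1, 4, 5, 9.

0, 1, 4, 5, 9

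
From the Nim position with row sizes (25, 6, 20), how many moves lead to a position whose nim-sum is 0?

Nim-sum: 25 ^ 6 ^ 20 = 11.
The overall nim-sum is X = 11. A row of size p has a winning move iff p XOR X < p (reduce it to p XOR X).
  25: 25 XOR 11 = 18 < 25 — winning move (to 18).
  6: 6 XOR 11 = 13 ≥ 6 — no move.
  20: 20 XOR 11 = 31 ≥ 20 — no move.
That gives 1 winning move.

1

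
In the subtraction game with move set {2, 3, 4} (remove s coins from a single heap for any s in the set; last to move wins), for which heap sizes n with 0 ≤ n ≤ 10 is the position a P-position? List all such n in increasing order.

Build the Grundy sequence with g(k) = mex{g(k−s) : s ∈ {2, 3, 4}, s ≤ k}:
g(0) = mex{} = 0
g(1) = mex{} = 0
g(2) = mex{0} = 1
g(3) = mex{0} = 1
g(4) = mex{0,1} = 2
g(5) = mex{0,1} = 2
g(6) = mex{1,2} = 0
g(7) = mex{1,2} = 0
g(8) = mex{0,2} = 1
g(9) = mex{0,2} = 1
g(10) = mex{0,1} = 2
The P-positions (g = 0) in 0..10 are 0, 1, 6, 7.

0, 1, 6, 7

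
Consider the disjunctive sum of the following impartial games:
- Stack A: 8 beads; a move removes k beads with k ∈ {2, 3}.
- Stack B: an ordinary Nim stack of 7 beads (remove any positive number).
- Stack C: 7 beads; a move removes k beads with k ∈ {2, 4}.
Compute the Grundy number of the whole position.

Grundy values for stack A (subtraction set {2, 3}):
g(0) = mex{} = 0
g(1) = mex{} = 0
g(2) = mex{0} = 1
g(3) = mex{0} = 1
g(4) = mex{0,1} = 2
g(5) = mex{1} = 0
g(6) = mex{1,2} = 0
g(7) = mex{0,2} = 1
g(8) = mex{0} = 1
So g(8) = 1.
Stack B is a plain Nim stack of size 7, so its Grundy value is 7.
Grundy values for stack C (subtraction set {2, 4}):
k:     0  1  2  3  4  5  6  7
g(k):  0  0  1  1  2  2  0  0
So g(7) = 0.
The value of a disjunctive sum is the nim-sum of the parts.
Combined value = 1 ⊕ 7 ⊕ 0 = 6.

6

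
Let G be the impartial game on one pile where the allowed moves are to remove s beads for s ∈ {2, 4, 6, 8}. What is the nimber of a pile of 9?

4

Grundy values for subtraction set {2, 4, 6, 8}:
k:     0  1  2  3  4  5  6  7  8  9
g(k):  0  0  1  1  2  2  3  3  4  4
So g(9) = 4.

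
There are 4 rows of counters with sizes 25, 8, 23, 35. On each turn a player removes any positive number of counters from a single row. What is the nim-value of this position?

37

Nim-sum: 25 XOR 8 XOR 23 XOR 35 = 37.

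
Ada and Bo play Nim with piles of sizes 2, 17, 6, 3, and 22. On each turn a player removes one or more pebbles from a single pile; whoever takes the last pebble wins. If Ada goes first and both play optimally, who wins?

Bo wins

Nim-sum: 2 ^ 17 ^ 6 ^ 3 ^ 22 = 0.
The nim-sum is 0, so this is a P-position: the player to move is in a losing position under optimal play; Ada is about to move from it and so loses — Bo wins.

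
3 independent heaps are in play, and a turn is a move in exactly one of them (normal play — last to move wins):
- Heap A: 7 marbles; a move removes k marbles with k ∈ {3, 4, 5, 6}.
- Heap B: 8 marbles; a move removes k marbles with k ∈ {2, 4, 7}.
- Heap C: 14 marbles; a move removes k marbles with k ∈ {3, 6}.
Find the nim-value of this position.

Build the Grundy sequence for heap A with g(k) = mex{g(k−s) : s ∈ {3, 4, 5, 6}, s ≤ k}:
k:     0  1  2  3  4  5  6  7
g(k):  0  0  0  1  1  1  2  2
So g(7) = 2.
For heap B, compute g(0), g(1), … with moves {2, 4, 7}:
k:     0  1  2  3  4  5  6  7  8
g(k):  0  0  1  1  2  2  0  3  1
So g(8) = 1.
Build the Grundy sequence for heap C with g(k) = mex{g(k−s) : s ∈ {3, 6}, s ≤ k}:
k:     0  1  2  3  4  5  6  7  8  9 10 11 12 13 14
g(k):  0  0  0  1  1  1  2  2  2  0  0  0  1  1  1
So g(14) = 1.
By the Sprague-Grundy theorem, the Grundy value of a sum of independent games is the XOR of the component values.
Combined value = 2 ⊕ 1 ⊕ 1 = 2.

2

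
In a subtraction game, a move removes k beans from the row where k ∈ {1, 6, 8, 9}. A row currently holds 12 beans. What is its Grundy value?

3

Build the Grundy sequence with g(k) = mex{g(k−s) : s ∈ {1, 6, 8, 9}, s ≤ k}:
k:     0  1  2  3  4  5  6  7  8  9 10 11 12
g(k):  0  1  0  1  0  1  2  0  1  2  3  2  3
So g(12) = 3.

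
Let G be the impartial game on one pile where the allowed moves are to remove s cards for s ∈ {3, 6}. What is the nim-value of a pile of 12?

1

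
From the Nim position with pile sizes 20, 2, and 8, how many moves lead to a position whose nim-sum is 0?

1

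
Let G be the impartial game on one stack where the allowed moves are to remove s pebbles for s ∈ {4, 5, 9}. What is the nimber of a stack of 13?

Grundy values for subtraction set {4, 5, 9}:
k:     0  1  2  3  4  5  6  7  8  9 10 11 12 13
g(k):  0  0  0  0  1  1  1  1  2  2  2  2  3  0
So g(13) = 0.

0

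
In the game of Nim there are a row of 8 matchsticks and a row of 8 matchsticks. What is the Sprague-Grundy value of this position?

Compute the nim-sum pairwise:
8 XOR 8 = 0

0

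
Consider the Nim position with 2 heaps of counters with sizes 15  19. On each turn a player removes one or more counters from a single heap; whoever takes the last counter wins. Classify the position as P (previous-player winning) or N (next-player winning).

Write each in binary and XOR column by column:
  01111  (15)
  10011  (19)
  -----
  11100  (28)
The nim-sum is 28 ≠ 0, so this is an N-position: the player to move can win.

N-position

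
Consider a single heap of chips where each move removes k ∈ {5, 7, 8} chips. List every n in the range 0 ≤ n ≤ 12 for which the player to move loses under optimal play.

0, 1, 2, 3, 4

Compute g(0), g(1), … for moves {5, 7, 8}:
g(0) = mex{} = 0
g(1) = mex{} = 0
g(2) = mex{} = 0
g(3) = mex{} = 0
g(4) = mex{} = 0
g(5) = mex{0} = 1
g(6) = mex{0} = 1
g(7) = mex{0} = 1
g(8) = mex{0} = 1
g(9) = mex{0} = 1
g(10) = mex{0,1} = 2
g(11) = mex{0,1} = 2
g(12) = mex{0,1} = 2
The P-positions (g = 0) in 0..12 are 0, 1, 2, 3, 4.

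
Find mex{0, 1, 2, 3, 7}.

The values 0, 1, 2, 3 are all present; 4 is the first non-negative integer missing from the set.

4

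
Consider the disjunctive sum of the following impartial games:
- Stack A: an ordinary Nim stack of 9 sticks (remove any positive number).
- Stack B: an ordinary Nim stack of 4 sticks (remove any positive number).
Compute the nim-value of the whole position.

13

Stack A is a plain Nim stack of size 9, so its Grundy value is 9.
Stack B is a plain Nim stack of size 4, so its Grundy value is 4.
By the Sprague-Grundy theorem, the Grundy value of a sum of independent games is the XOR of the component values.
Combined value = 9 XOR 4 = 13.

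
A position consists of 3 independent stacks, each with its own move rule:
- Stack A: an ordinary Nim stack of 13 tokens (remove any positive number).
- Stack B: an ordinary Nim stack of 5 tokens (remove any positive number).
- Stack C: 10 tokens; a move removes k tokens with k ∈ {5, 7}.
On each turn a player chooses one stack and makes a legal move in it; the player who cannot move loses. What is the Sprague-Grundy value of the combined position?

Stack A is a plain Nim stack of size 13, so its Grundy value is 13.
Stack B is a plain Nim stack of size 5, so its Grundy value is 5.
Build the Grundy sequence for stack C with g(k) = mex{g(k−s) : s ∈ {5, 7}, s ≤ k}:
k:     0  1  2  3  4  5  6  7  8  9 10
g(k):  0  0  0  0  0  1  1  1  1  1  2
So g(10) = 2.
The value of a disjunctive sum is the nim-sum of the parts.
Combined value = 13 XOR 5 XOR 2 = 10.

10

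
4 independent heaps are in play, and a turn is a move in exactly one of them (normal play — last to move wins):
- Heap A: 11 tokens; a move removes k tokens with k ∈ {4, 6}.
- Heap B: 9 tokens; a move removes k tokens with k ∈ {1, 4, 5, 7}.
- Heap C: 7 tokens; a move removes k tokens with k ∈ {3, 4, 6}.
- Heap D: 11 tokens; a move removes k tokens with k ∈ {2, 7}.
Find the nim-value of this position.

Grundy values for heap A (subtraction set {4, 6}):
k:     0  1  2  3  4  5  6  7  8  9 10 11
g(k):  0  0  0  0  1  1  1  1  2  2  0  0
So g(11) = 0.
Build the Grundy sequence for heap B with g(k) = mex{g(k−s) : s ∈ {1, 4, 5, 7}, s ≤ k}:
g(0) = mex{} = 0
g(1) = mex{0} = 1
g(2) = mex{1} = 0
g(3) = mex{0} = 1
g(4) = mex{0,1} = 2
g(5) = mex{0,1,2} = 3
g(6) = mex{0,1,3} = 2
g(7) = mex{0,1,2} = 3
g(8) = mex{1,2,3} = 0
g(9) = mex{0,2,3} = 1
So g(9) = 1.
Build the Grundy sequence for heap C with g(k) = mex{g(k−s) : s ∈ {3, 4, 6}, s ≤ k}:
g(0) = mex{} = 0
g(1) = mex{} = 0
g(2) = mex{} = 0
g(3) = mex{0} = 1
g(4) = mex{0} = 1
g(5) = mex{0} = 1
g(6) = mex{0,1} = 2
g(7) = mex{0,1} = 2
So g(7) = 2.
Build the Grundy sequence for heap D with g(k) = mex{g(k−s) : s ∈ {2, 7}, s ≤ k}:
k:     0  1  2  3  4  5  6  7  8  9 10 11
g(k):  0  0  1  1  0  0  1  1  2  0  0  1
So g(11) = 1.
By the Sprague-Grundy theorem, the Grundy value of a sum of independent games is the XOR of the component values.
Combined value = 0 XOR 1 XOR 2 XOR 1 = 2.

2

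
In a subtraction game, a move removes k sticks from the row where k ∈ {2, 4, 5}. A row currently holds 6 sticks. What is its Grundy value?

Compute g(0), g(1), … for moves {2, 4, 5}:
g(0) = mex{} = 0
g(1) = mex{} = 0
g(2) = mex{0} = 1
g(3) = mex{0} = 1
g(4) = mex{0,1} = 2
g(5) = mex{0,1} = 2
g(6) = mex{0,1,2} = 3
So g(6) = 3.

3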